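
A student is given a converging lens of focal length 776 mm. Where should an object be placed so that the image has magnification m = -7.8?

875 mm

m = −d_i/d_o ⇒ d_i = −m·d_o.
1/f = 1/d_o + 1/d_i = 1/d_o − 1/(m·d_o) = (1 − 1/m)/d_o, so d_o = f(1 − 1/m) = (776.0)(1 − 1/(-7.8)) = 875 mm.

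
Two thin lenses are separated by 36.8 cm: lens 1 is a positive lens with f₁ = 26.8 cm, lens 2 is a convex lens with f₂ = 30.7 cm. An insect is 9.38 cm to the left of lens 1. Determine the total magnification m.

Lens 1: 1/d_i1 = 1/(26.8) − 1/(9.38) = -0.06930, so d_i1 = -14.43 cm; m₁ = −d_i1/d_o1 = +1.538.
d_o2 = 36.8 − (-14.43) = 51.23 cm.
Lens 2: 1/d_i2 = 1/(30.7) − 1/(51.23) = 0.01305, so d_i2 = 76.61 cm; m₂ = −d_i2/d_o2 = -1.495.
m = m₁·m₂ = (+1.538)(-1.495) = -2.30.

m = -2.30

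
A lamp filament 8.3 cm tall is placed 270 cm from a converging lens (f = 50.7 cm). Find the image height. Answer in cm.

1/d_i = 1/f − 1/d_o = 1/(50.70) − 1/(270) = 0.01602, so d_i = 62.42 cm.
m = −d_i/d_o = -0.2312.
|h_i| = |m|·h_o = 0.2312 × 8.3 = 1.92 cm. The image is real, inverted and reduced, on the far side of the lens.

1.92 cm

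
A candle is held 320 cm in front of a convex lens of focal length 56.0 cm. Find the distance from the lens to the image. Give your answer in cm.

67.9 cm

Thin-lens equation: 1/d_i = 1/f − 1/d_o = 1/(56.00) − 1/(320) = 0.01786 − 0.003125 = 0.01473, so d_i = 67.9 cm.
The image is real, inverted and reduced, on the far side of the lens.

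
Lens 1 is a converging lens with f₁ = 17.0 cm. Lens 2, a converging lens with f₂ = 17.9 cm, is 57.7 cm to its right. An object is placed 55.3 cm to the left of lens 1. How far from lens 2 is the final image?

38.9 cm

Lens 1: 1/d_i1 = 1/f₁ − 1/d_o1 = 1/(17.0) − 1/(55.3) = 0.04074, so d_i1 = 24.55 cm.
The intermediate image is 24.55 cm to the right of lens 1, which is 57.7 − (24.55) = 33.15 cm to the left of lens 2, so d_o2 = +33.15 cm.
Lens 2: 1/d_i2 = 1/f₂ − 1/d_o2 = 1/(17.9) − 1/(33.15) = 0.02570, so d_i2 = 38.9 cm.
The final image is real, 38.9 cm to the right of lens 2 (overall magnification ≈ 0.52).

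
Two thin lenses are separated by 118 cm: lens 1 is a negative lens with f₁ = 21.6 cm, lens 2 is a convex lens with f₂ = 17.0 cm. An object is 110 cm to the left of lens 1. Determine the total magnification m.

m = -0.0234

f₁ = −21.6 cm (diverging).
Lens 1: 1/d_i1 = 1/(-21.6) − 1/(110) = -0.05539, so d_i1 = -18.05 cm; m₁ = −d_i1/d_o1 = +0.1641.
d_o2 = 118 − (-18.05) = 136.1 cm.
Lens 2: 1/d_i2 = 1/(17.0) − 1/(136.1) = 0.05148, so d_i2 = 19.43 cm; m₂ = −d_i2/d_o2 = -0.1427.
m = m₁·m₂ = (+0.1641)(-0.1427) = -0.0234.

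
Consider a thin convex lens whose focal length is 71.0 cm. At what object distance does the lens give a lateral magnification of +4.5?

m = −d_i/d_o ⇒ d_i = −m·d_o.
1/f = 1/d_o + 1/d_i = 1/d_o − 1/(m·d_o) = (1 − 1/m)/d_o, so d_o = f(1 − 1/m) = (71.00)(1 − 1/(+4.5)) = 55.2 cm.

55.2 cm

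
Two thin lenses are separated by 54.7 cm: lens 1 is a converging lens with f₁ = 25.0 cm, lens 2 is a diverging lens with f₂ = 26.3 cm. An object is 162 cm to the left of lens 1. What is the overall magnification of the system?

Lens 1: 1/d_i1 = 1/(25.0) − 1/(162) = 0.03383, so d_i1 = 29.56 cm; m₁ = −d_i1/d_o1 = -0.1825.
d_o2 = 54.7 − (29.56) = 25.14 cm.
f₂ = −26.3 cm (diverging).
Lens 2: 1/d_i2 = 1/(-26.3) − 1/(25.14) = -0.07780, so d_i2 = -12.85 cm; m₂ = −d_i2/d_o2 = +0.5113.
m = m₁·m₂ = (-0.1825)(+0.5113) = -0.0933.

m = -0.0933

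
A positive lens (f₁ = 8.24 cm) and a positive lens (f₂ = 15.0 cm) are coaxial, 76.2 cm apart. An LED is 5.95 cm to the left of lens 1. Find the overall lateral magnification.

m = -0.653

Lens 1: 1/d_i1 = 1/(8.24) − 1/(5.95) = -0.04671, so d_i1 = -21.41 cm; m₁ = −d_i1/d_o1 = +3.598.
d_o2 = 76.2 − (-21.41) = 97.61 cm.
Lens 2: 1/d_i2 = 1/(15.0) − 1/(97.61) = 0.05642, so d_i2 = 17.72 cm; m₂ = −d_i2/d_o2 = -0.1816.
m = m₁·m₂ = (+3.598)(-0.1816) = -0.653.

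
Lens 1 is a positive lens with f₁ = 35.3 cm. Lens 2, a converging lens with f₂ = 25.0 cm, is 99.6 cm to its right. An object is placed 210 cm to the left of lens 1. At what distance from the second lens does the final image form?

44.4 cm

Lens 1: 1/d_i1 = 1/f₁ − 1/d_o1 = 1/(35.3) − 1/(210) = 0.02357, so d_i1 = 42.43 cm.
The intermediate image is 42.43 cm to the right of lens 1, which is 99.6 − (42.43) = 57.17 cm to the left of lens 2, so d_o2 = +57.17 cm.
Lens 2: 1/d_i2 = 1/f₂ − 1/d_o2 = 1/(25.0) − 1/(57.17) = 0.02251, so d_i2 = 44.4 cm.
The final image is real, 44.4 cm to the right of lens 2 (overall magnification ≈ 0.16).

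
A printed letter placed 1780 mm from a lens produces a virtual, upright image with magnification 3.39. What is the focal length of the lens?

m = −d_i/d_o ⇒ d_i = −m·d_o = −(+3.39)·(1780) = -6034 mm.
1/f = 1/d_o + 1/d_i = 1/(1780) + 1/(-6034) = 0.0003961, so f = 2520 mm.
Since f is positive, the lens is converging.

f = 2520 mm (converging)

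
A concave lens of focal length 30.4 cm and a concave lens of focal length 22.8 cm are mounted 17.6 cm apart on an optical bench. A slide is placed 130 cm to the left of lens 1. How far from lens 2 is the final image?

Lens 1 is diverging, so f₁ = −30.4 cm.
Lens 1: 1/d_i1 = 1/f₁ − 1/d_o1 = 1/(-30.4) − 1/(130) = -0.04059, so d_i1 = -24.64 cm.
The intermediate image is 24.64 cm to the left of lens 1 (virtual), which is 17.6 − (-24.64) = 42.24 cm to the left of lens 2, so d_o2 = +42.24 cm.
Lens 2 is diverging, so f₂ = −22.8 cm.
Lens 2: 1/d_i2 = 1/f₂ − 1/d_o2 = 1/(-22.8) − 1/(42.24) = -0.06753, so d_i2 = -14.8 cm.
The final image is virtual, 14.8 cm to the left of lens 2 (overall magnification ≈ 0.066).

14.8 cm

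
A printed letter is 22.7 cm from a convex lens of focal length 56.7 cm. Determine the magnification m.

m = +1.67

1/d_i = 1/f − 1/d_o = 1/(56.70) − 1/(22.7) = -0.02642, so d_i = -37.86 cm.
m = −d_i/d_o = −(-37.86)/(22.7) = +1.67.
The image is virtual, upright and enlarged, on the same side as the object.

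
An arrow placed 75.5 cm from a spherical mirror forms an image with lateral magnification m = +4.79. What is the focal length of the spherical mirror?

f = 95.4 cm (concave)

m = −d_i/d_o ⇒ d_i = −m·d_o = −(+4.79)·(75.5) = -361.6 cm.
1/f = 1/d_o + 1/d_i = 1/(75.5) + 1/(-361.6) = 0.01048, so f = 95.4 cm.
Since f is positive, the spherical mirror is concave.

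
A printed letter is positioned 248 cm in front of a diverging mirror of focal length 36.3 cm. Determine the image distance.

31.7 cm

For a diverging mirror, f = -36.3 cm.
Mirror equation: 1/v = 1/f − 1/u = 1/(-36.30) − 1/(248) = -0.02755 − 0.004032 = -0.03158, so v = -31.7 cm.
The image is virtual, upright and reduced, behind the mirror.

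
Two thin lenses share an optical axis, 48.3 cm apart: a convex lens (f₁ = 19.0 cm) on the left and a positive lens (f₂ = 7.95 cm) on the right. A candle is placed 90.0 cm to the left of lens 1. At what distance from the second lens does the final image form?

11.8 cm

Lens 1: 1/d_i1 = 1/f₁ − 1/d_o1 = 1/(19.0) − 1/(90.0) = 0.04152, so d_i1 = 24.08 cm.
The intermediate image is 24.08 cm to the right of lens 1, which is 48.3 − (24.08) = 24.22 cm to the left of lens 2, so d_o2 = +24.22 cm.
Lens 2: 1/d_i2 = 1/f₂ − 1/d_o2 = 1/(7.95) − 1/(24.22) = 0.08450, so d_i2 = 11.8 cm.
The final image is real, 11.8 cm to the right of lens 2 (overall magnification ≈ 0.13).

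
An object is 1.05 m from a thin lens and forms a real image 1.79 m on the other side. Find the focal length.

Real image ⇒ d_i = +1.79 m.
1/f = 1/d_o + 1/d_i = 1/(1.05) + 1/(1.79) = 1.511, so f = 0.662 m.
Since f is positive, the thin lens is converging.

f = 0.662 m (converging)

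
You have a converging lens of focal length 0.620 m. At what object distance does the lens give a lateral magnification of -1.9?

0.946 m

m = −d_i/d_o ⇒ d_i = −m·d_o.
1/f = 1/d_o + 1/d_i = 1/d_o − 1/(m·d_o) = (1 − 1/m)/d_o, so d_o = f(1 − 1/m) = (0.6200)(1 − 1/(-1.9)) = 0.946 m.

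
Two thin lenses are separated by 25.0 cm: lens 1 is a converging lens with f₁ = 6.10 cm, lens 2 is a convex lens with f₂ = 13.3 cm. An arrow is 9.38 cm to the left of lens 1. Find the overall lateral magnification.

Lens 1: 1/d_i1 = 1/(6.10) − 1/(9.38) = 0.05732, so d_i1 = 17.44 cm; m₁ = −d_i1/d_o1 = -1.859.
d_o2 = 25.0 − (17.44) = 7.560 cm.
Lens 2: 1/d_i2 = 1/(13.3) − 1/(7.560) = -0.05709, so d_i2 = -17.52 cm; m₂ = −d_i2/d_o2 = +2.317.
m = m₁·m₂ = (-1.859)(+2.317) = -4.31.

m = -4.31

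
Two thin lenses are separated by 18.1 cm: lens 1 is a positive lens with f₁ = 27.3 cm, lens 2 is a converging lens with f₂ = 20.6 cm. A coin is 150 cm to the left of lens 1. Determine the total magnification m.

m = -0.128

Lens 1: 1/d_i1 = 1/(27.3) − 1/(150) = 0.02996, so d_i1 = 33.37 cm; m₁ = −d_i1/d_o1 = -0.2225.
d_o2 = 18.1 − (33.37) = -15.27 cm (virtual object).
Lens 2: 1/d_i2 = 1/(20.6) − 1/(-15.27) = 0.1140, so d_i2 = 8.770 cm; m₂ = −d_i2/d_o2 = +0.5743.
m = m₁·m₂ = (-0.2225)(+0.5743) = -0.128.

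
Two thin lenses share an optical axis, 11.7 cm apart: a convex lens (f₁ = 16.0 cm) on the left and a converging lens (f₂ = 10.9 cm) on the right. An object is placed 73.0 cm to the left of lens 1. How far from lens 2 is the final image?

4.87 cm

Lens 1: 1/d_i1 = 1/f₁ − 1/d_o1 = 1/(16.0) − 1/(73.0) = 0.04880, so d_i1 = 20.49 cm.
The intermediate image is 20.49 cm to the right of lens 1, which lies 8.790 cm to the right of lens 2 — a virtual object — so d_o2 = −8.790 cm.
Lens 2: 1/d_i2 = 1/f₂ − 1/d_o2 = 1/(10.9) − 1/(-8.790) = 0.2055, so d_i2 = 4.87 cm.
The final image is real, 4.87 cm to the right of lens 2 (overall magnification ≈ -0.16).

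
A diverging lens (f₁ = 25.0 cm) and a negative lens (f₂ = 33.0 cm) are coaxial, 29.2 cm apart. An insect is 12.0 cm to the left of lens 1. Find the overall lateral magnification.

m = +0.317

f₁ = −25.0 cm (diverging).
Lens 1: 1/d_i1 = 1/(-25.0) − 1/(12.0) = -0.1233, so d_i1 = -8.108 cm; m₁ = −d_i1/d_o1 = +0.6757.
d_o2 = 29.2 − (-8.108) = 37.31 cm.
f₂ = −33.0 cm (diverging).
Lens 2: 1/d_i2 = 1/(-33.0) − 1/(37.31) = -0.05711, so d_i2 = -17.51 cm; m₂ = −d_i2/d_o2 = +0.4694.
m = m₁·m₂ = (+0.6757)(+0.4694) = +0.317.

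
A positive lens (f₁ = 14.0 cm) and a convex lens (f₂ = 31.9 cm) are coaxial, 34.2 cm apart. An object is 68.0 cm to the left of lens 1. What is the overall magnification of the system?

m = -0.540

Lens 1: 1/d_i1 = 1/(14.0) − 1/(68.0) = 0.05672, so d_i1 = 17.63 cm; m₁ = −d_i1/d_o1 = -0.2593.
d_o2 = 34.2 − (17.63) = 16.57 cm.
Lens 2: 1/d_i2 = 1/(31.9) − 1/(16.57) = -0.02900, so d_i2 = -34.48 cm; m₂ = −d_i2/d_o2 = +2.081.
m = m₁·m₂ = (-0.2593)(+2.081) = -0.540.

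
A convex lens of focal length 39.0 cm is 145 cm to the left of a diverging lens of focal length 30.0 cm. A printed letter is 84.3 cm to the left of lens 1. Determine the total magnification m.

Lens 1: 1/d_i1 = 1/(39.0) − 1/(84.3) = 0.01378, so d_i1 = 72.58 cm; m₁ = −d_i1/d_o1 = -0.8610.
d_o2 = 145 − (72.58) = 72.42 cm.
f₂ = −30.0 cm (diverging).
Lens 2: 1/d_i2 = 1/(-30.0) − 1/(72.42) = -0.04714, so d_i2 = -21.21 cm; m₂ = −d_i2/d_o2 = +0.2929.
m = m₁·m₂ = (-0.8610)(+0.2929) = -0.252.

m = -0.252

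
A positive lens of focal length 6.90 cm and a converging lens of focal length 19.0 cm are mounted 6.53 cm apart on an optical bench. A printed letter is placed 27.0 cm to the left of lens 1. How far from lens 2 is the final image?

2.39 cm

Lens 1: 1/d_i1 = 1/f₁ − 1/d_o1 = 1/(6.90) − 1/(27.0) = 0.1079, so d_i1 = 9.269 cm.
The intermediate image is 9.269 cm to the right of lens 1, which lies 2.739 cm to the right of lens 2 — a virtual object — so d_o2 = −2.739 cm.
Lens 2: 1/d_i2 = 1/f₂ − 1/d_o2 = 1/(19.0) − 1/(-2.739) = 0.4177, so d_i2 = 2.39 cm.
The final image is real, 2.39 cm to the right of lens 2 (overall magnification ≈ -0.30).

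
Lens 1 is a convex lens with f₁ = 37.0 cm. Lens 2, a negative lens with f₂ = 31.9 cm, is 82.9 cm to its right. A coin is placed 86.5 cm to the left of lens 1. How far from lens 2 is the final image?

11.6 cm

Lens 1: 1/d_i1 = 1/f₁ − 1/d_o1 = 1/(37.0) − 1/(86.5) = 0.01547, so d_i1 = 64.66 cm.
The intermediate image is 64.66 cm to the right of lens 1, which is 82.9 − (64.66) = 18.24 cm to the left of lens 2, so d_o2 = +18.24 cm.
Lens 2 is diverging, so f₂ = −31.9 cm.
Lens 2: 1/d_i2 = 1/f₂ − 1/d_o2 = 1/(-31.9) − 1/(18.24) = -0.08617, so d_i2 = -11.6 cm.
The final image is virtual, 11.6 cm to the left of lens 2 (overall magnification ≈ -0.48).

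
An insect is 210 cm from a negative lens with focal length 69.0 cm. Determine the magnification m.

m = +0.247

For a negative lens, f = -69.0 cm.
1/d_i = 1/f − 1/d_o = 1/(-69.00) − 1/(210) = -0.01925, so d_i = -51.94 cm.
m = −d_i/d_o = −(-51.94)/(210) = +0.247.
The image is virtual, upright and reduced, on the same side as the object.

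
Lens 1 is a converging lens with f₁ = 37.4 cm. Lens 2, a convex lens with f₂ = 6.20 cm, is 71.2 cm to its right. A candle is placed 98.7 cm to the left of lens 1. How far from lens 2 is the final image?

14.2 cm

Lens 1: 1/d_i1 = 1/f₁ − 1/d_o1 = 1/(37.4) − 1/(98.7) = 0.01661, so d_i1 = 60.22 cm.
The intermediate image is 60.22 cm to the right of lens 1, which is 71.2 − (60.22) = 10.98 cm to the left of lens 2, so d_o2 = +10.98 cm.
Lens 2: 1/d_i2 = 1/f₂ − 1/d_o2 = 1/(6.20) − 1/(10.98) = 0.07022, so d_i2 = 14.2 cm.
The final image is real, 14.2 cm to the right of lens 2 (overall magnification ≈ 0.79).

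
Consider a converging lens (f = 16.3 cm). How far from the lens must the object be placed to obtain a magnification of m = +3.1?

11.0 cm

m = −d_i/d_o ⇒ d_i = −m·d_o.
1/f = 1/d_o + 1/d_i = 1/d_o − 1/(m·d_o) = (1 − 1/m)/d_o, so d_o = f(1 − 1/m) = (16.30)(1 − 1/(+3.1)) = 11.0 cm.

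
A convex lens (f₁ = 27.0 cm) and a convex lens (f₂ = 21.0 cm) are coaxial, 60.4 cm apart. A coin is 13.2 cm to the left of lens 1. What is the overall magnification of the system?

m = -0.630

Lens 1: 1/d_i1 = 1/(27.0) − 1/(13.2) = -0.03872, so d_i1 = -25.83 cm; m₁ = −d_i1/d_o1 = +1.957.
d_o2 = 60.4 − (-25.83) = 86.23 cm.
Lens 2: 1/d_i2 = 1/(21.0) − 1/(86.23) = 0.03602, so d_i2 = 27.76 cm; m₂ = −d_i2/d_o2 = -0.3219.
m = m₁·m₂ = (+1.957)(-0.3219) = -0.630.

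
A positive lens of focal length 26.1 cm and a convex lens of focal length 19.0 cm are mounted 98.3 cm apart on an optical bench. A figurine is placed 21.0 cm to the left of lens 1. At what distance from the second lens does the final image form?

Lens 1: 1/d_i1 = 1/f₁ − 1/d_o1 = 1/(26.1) − 1/(21.0) = -0.009305, so d_i1 = -107.5 cm.
The intermediate image is 107.5 cm to the left of lens 1 (virtual), which is 98.3 − (-107.5) = 205.8 cm to the left of lens 2, so d_o2 = +205.8 cm.
Lens 2: 1/d_i2 = 1/f₂ − 1/d_o2 = 1/(19.0) − 1/(205.8) = 0.04777, so d_i2 = 20.9 cm.
The final image is real, 20.9 cm to the right of lens 2 (overall magnification ≈ -0.52).

20.9 cm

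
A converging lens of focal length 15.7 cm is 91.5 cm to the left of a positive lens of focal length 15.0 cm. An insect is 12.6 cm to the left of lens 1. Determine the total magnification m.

m = -0.541

Lens 1: 1/d_i1 = 1/(15.7) − 1/(12.6) = -0.01567, so d_i1 = -63.81 cm; m₁ = −d_i1/d_o1 = +5.064.
d_o2 = 91.5 − (-63.81) = 155.3 cm.
Lens 2: 1/d_i2 = 1/(15.0) − 1/(155.3) = 0.06023, so d_i2 = 16.60 cm; m₂ = −d_i2/d_o2 = -0.1069.
m = m₁·m₂ = (+5.064)(-0.1069) = -0.541.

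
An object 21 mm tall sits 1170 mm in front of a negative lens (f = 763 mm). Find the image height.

For a negative lens, f = -763 mm.
1/d_i = 1/f − 1/d_o = 1/(-763.0) − 1/(1170) = -0.002165, so d_i = -461.8 mm.
m = −d_i/d_o = +0.3947.
|h_i| = |m|·h_o = 0.3947 × 21 = 8.29 mm. The image is virtual, upright and reduced, on the same side as the object.

8.29 mm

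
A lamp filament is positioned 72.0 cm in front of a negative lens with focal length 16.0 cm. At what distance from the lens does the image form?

13.1 cm

For a negative lens, f = -16.0 cm.
Thin-lens equation: 1/d_i = 1/f − 1/d_o = 1/(-16.00) − 1/(72.0) = -0.06250 − 0.01389 = -0.07639, so d_i = -13.1 cm.
The image is virtual, upright and reduced, on the same side as the object.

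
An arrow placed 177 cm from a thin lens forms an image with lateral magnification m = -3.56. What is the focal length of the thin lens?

m = −d_i/d_o ⇒ d_i = −m·d_o = −(-3.56)·(177) = 630.1 cm.
1/f = 1/d_o + 1/d_i = 1/(177) + 1/(630.1) = 0.007237, so f = 138 cm.
Since f is positive, the thin lens is converging.

f = 138 cm (converging)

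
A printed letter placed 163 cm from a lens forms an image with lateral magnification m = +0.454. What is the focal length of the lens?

f = -136 cm (diverging)

m = −d_i/d_o ⇒ d_i = −m·d_o = −(+0.454)·(163) = -74.00 cm.
1/f = 1/d_o + 1/d_i = 1/(163) + 1/(-74.00) = -0.007379, so f = -136 cm.
Since f is negative, the lens is diverging.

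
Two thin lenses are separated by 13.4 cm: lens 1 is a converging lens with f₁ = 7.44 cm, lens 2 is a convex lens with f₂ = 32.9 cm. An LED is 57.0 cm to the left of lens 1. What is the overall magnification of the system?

Lens 1: 1/d_i1 = 1/(7.44) − 1/(57.0) = 0.1169, so d_i1 = 8.557 cm; m₁ = −d_i1/d_o1 = -0.1501.
d_o2 = 13.4 − (8.557) = 4.843 cm.
Lens 2: 1/d_i2 = 1/(32.9) − 1/(4.843) = -0.1761, so d_i2 = -5.679 cm; m₂ = −d_i2/d_o2 = +1.173.
m = m₁·m₂ = (-0.1501)(+1.173) = -0.176.

m = -0.176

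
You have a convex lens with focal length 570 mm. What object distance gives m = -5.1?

682 mm

m = −d_i/d_o ⇒ d_i = −m·d_o.
1/f = 1/d_o + 1/d_i = 1/d_o − 1/(m·d_o) = (1 − 1/m)/d_o, so d_o = f(1 − 1/m) = (570.0)(1 − 1/(-5.1)) = 682 mm.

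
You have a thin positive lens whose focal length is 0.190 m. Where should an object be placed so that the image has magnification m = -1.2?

0.348 m

m = −d_i/d_o ⇒ d_i = −m·d_o.
1/f = 1/d_o + 1/d_i = 1/d_o − 1/(m·d_o) = (1 − 1/m)/d_o, so d_o = f(1 − 1/m) = (0.1900)(1 − 1/(-1.2)) = 0.348 m.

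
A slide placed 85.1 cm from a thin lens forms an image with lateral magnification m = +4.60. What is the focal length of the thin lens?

m = −d_i/d_o ⇒ d_i = −m·d_o = −(+4.60)·(85.1) = -391.5 cm.
1/f = 1/d_o + 1/d_i = 1/(85.1) + 1/(-391.5) = 0.009197, so f = 109 cm.
Since f is positive, the thin lens is converging.

f = 109 cm (converging)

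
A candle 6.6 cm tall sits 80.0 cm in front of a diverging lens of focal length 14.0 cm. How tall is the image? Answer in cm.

For a diverging lens, f = -14.0 cm.
1/d_i = 1/f − 1/d_o = 1/(-14.00) − 1/(80.0) = -0.08393, so d_i = -11.91 cm.
m = −d_i/d_o = +0.1489.
|h_i| = |m|·h_o = 0.1489 × 6.6 = 0.983 cm. The image is virtual, upright and reduced, on the same side as the object.

0.983 cm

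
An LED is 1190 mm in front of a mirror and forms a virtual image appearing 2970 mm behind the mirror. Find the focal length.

Virtual image ⇒ d_i = −2970 mm.
1/f = 1/d_o + 1/d_i = 1/(1190) + 1/(-2970) = 0.0005036, so f = 1990 mm.
Since f is positive, the mirror is concave.

f = 1990 mm (concave)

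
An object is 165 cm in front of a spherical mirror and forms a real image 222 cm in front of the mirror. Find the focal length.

f = 94.7 cm (concave)

Real image ⇒ d_i = +222 cm.
1/f = 1/d_o + 1/d_i = 1/(165) + 1/(222) = 0.01057, so f = 94.7 cm.
Since f is positive, the spherical mirror is concave.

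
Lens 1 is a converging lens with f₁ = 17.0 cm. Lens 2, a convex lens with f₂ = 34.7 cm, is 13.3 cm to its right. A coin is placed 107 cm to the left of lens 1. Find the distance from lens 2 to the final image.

5.76 cm

Lens 1: 1/d_i1 = 1/f₁ − 1/d_o1 = 1/(17.0) − 1/(107) = 0.04948, so d_i1 = 20.21 cm.
The intermediate image is 20.21 cm to the right of lens 1, which lies 6.910 cm to the right of lens 2 — a virtual object — so d_o2 = −6.910 cm.
Lens 2: 1/d_i2 = 1/f₂ − 1/d_o2 = 1/(34.7) − 1/(-6.910) = 0.1735, so d_i2 = 5.76 cm.
The final image is real, 5.76 cm to the right of lens 2 (overall magnification ≈ -0.16).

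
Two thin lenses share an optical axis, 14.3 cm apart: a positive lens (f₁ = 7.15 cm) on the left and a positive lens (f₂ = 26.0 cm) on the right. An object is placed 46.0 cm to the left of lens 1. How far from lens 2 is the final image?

Lens 1: 1/d_i1 = 1/f₁ − 1/d_o1 = 1/(7.15) − 1/(46.0) = 0.1181, so d_i1 = 8.466 cm.
The intermediate image is 8.466 cm to the right of lens 1, which is 14.3 − (8.466) = 5.834 cm to the left of lens 2, so d_o2 = +5.834 cm.
Lens 2: 1/d_i2 = 1/f₂ − 1/d_o2 = 1/(26.0) − 1/(5.834) = -0.1329, so d_i2 = -7.52 cm.
The final image is virtual, 7.52 cm to the left of lens 2 (overall magnification ≈ -0.24).

7.52 cm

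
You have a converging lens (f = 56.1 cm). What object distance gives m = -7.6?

m = −d_i/d_o ⇒ d_i = −m·d_o.
1/f = 1/d_o + 1/d_i = 1/d_o − 1/(m·d_o) = (1 − 1/m)/d_o, so d_o = f(1 − 1/m) = (56.10)(1 − 1/(-7.6)) = 63.5 cm.

63.5 cm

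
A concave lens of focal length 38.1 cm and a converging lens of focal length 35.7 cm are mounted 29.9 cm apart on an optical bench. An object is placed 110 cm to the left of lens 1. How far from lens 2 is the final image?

Lens 1 is diverging, so f₁ = −38.1 cm.
Lens 1: 1/d_i1 = 1/f₁ − 1/d_o1 = 1/(-38.1) − 1/(110) = -0.03534, so d_i1 = -28.30 cm.
The intermediate image is 28.30 cm to the left of lens 1 (virtual), which is 29.9 − (-28.30) = 58.20 cm to the left of lens 2, so d_o2 = +58.20 cm.
Lens 2: 1/d_i2 = 1/f₂ − 1/d_o2 = 1/(35.7) − 1/(58.20) = 0.01083, so d_i2 = 92.3 cm.
The final image is real, 92.3 cm to the right of lens 2 (overall magnification ≈ -0.41).

92.3 cm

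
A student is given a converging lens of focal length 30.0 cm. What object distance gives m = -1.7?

47.6 cm

m = −d_i/d_o ⇒ d_i = −m·d_o.
1/f = 1/d_o + 1/d_i = 1/d_o − 1/(m·d_o) = (1 − 1/m)/d_o, so d_o = f(1 − 1/m) = (30.00)(1 − 1/(-1.7)) = 47.6 cm.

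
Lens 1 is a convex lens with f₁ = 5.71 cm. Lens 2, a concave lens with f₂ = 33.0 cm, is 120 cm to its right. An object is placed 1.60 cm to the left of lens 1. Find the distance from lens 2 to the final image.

Lens 1: 1/d_i1 = 1/f₁ − 1/d_o1 = 1/(5.71) − 1/(1.60) = -0.4499, so d_i1 = -2.223 cm.
The intermediate image is 2.223 cm to the left of lens 1 (virtual), which is 120 − (-2.223) = 122.2 cm to the left of lens 2, so d_o2 = +122.2 cm.
Lens 2 is diverging, so f₂ = −33.0 cm.
Lens 2: 1/d_i2 = 1/f₂ − 1/d_o2 = 1/(-33.0) − 1/(122.2) = -0.03849, so d_i2 = -26.0 cm.
The final image is virtual, 26.0 cm to the left of lens 2 (overall magnification ≈ 0.30).

26.0 cm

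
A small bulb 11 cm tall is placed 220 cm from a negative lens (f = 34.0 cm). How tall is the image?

1.47 cm

For a negative lens, f = -34.0 cm.
1/d_i = 1/f − 1/d_o = 1/(-34.00) − 1/(220) = -0.03396, so d_i = -29.45 cm.
m = −d_i/d_o = +0.1339.
|h_i| = |m|·h_o = 0.1339 × 11 = 1.47 cm. The image is virtual, upright and reduced, on the same side as the object.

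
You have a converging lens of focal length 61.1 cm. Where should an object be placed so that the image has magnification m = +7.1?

m = −d_i/d_o ⇒ d_i = −m·d_o.
1/f = 1/d_o + 1/d_i = 1/d_o − 1/(m·d_o) = (1 − 1/m)/d_o, so d_o = f(1 − 1/m) = (61.10)(1 − 1/(+7.1)) = 52.5 cm.

52.5 cm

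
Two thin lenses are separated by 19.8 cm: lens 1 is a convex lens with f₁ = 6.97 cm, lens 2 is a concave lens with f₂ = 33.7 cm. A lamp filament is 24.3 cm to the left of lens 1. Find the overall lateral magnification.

Lens 1: 1/d_i1 = 1/(6.97) − 1/(24.3) = 0.1023, so d_i1 = 9.773 cm; m₁ = −d_i1/d_o1 = -0.4022.
d_o2 = 19.8 − (9.773) = 10.03 cm.
f₂ = −33.7 cm (diverging).
Lens 2: 1/d_i2 = 1/(-33.7) − 1/(10.03) = -0.1294, so d_i2 = -7.729 cm; m₂ = −d_i2/d_o2 = +0.7706.
m = m₁·m₂ = (-0.4022)(+0.7706) = -0.310.

m = -0.310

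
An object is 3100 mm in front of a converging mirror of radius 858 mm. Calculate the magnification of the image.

f = R/2 = 858/2 = 429.0 mm.
1/d_i = 1/f − 1/d_o = 1/(429.0) − 1/(3100) = 0.002008, so d_i = 497.9 mm.
m = −d_i/d_o = −(497.9)/(3100) = -0.161.
The image is real, inverted and reduced, in front of the mirror.

m = -0.161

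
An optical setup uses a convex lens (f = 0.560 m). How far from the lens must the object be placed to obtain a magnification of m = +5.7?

0.462 m

m = −d_i/d_o ⇒ d_i = −m·d_o.
1/f = 1/d_o + 1/d_i = 1/d_o − 1/(m·d_o) = (1 − 1/m)/d_o, so d_o = f(1 − 1/m) = (0.5600)(1 − 1/(+5.7)) = 0.462 m.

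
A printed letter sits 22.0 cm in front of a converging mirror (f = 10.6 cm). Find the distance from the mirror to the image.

Mirror equation: 1/v = 1/f − 1/u = 1/(10.60) − 1/(22.0) = 0.09434 − 0.04545 = 0.04889, so v = 20.5 cm.
The image is real, inverted and reduced, in front of the mirror.

20.5 cm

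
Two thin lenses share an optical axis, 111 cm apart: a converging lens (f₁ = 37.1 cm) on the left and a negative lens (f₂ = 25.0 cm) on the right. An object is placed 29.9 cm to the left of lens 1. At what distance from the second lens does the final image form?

Lens 1: 1/d_i1 = 1/f₁ − 1/d_o1 = 1/(37.1) − 1/(29.9) = -0.006491, so d_i1 = -154.1 cm.
The intermediate image is 154.1 cm to the left of lens 1 (virtual), which is 111 − (-154.1) = 265.1 cm to the left of lens 2, so d_o2 = +265.1 cm.
Lens 2 is diverging, so f₂ = −25.0 cm.
Lens 2: 1/d_i2 = 1/f₂ − 1/d_o2 = 1/(-25.0) − 1/(265.1) = -0.04377, so d_i2 = -22.8 cm.
The final image is virtual, 22.8 cm to the left of lens 2 (overall magnification ≈ 0.44).

22.8 cm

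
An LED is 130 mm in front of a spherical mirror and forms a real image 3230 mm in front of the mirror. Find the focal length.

f = 125 mm (concave)

Real image ⇒ d_i = +3230 mm.
1/f = 1/d_o + 1/d_i = 1/(130) + 1/(3230) = 0.008002, so f = 125 mm.
Since f is positive, the spherical mirror is concave.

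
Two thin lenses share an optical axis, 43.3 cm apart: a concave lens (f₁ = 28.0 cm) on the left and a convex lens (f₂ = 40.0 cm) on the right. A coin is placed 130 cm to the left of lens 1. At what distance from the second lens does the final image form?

101 cm

Lens 1 is diverging, so f₁ = −28.0 cm.
Lens 1: 1/d_i1 = 1/f₁ − 1/d_o1 = 1/(-28.0) − 1/(130) = -0.04341, so d_i1 = -23.04 cm.
The intermediate image is 23.04 cm to the left of lens 1 (virtual), which is 43.3 − (-23.04) = 66.34 cm to the left of lens 2, so d_o2 = +66.34 cm.
Lens 2: 1/d_i2 = 1/f₂ − 1/d_o2 = 1/(40.0) − 1/(66.34) = 0.009926, so d_i2 = 101 cm.
The final image is real, 101 cm to the right of lens 2 (overall magnification ≈ -0.27).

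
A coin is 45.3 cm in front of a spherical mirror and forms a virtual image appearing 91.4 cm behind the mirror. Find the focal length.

f = 89.8 cm (concave)

Virtual image ⇒ d_i = −91.4 cm.
1/f = 1/d_o + 1/d_i = 1/(45.3) + 1/(-91.4) = 0.01113, so f = 89.8 cm.
Since f is positive, the spherical mirror is concave.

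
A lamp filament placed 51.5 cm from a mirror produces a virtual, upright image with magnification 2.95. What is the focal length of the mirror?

f = 77.9 cm (concave)

m = −d_i/d_o ⇒ d_i = −m·d_o = −(+2.95)·(51.5) = -151.9 cm.
1/f = 1/d_o + 1/d_i = 1/(51.5) + 1/(-151.9) = 0.01283, so f = 77.9 cm.
Since f is positive, the mirror is concave.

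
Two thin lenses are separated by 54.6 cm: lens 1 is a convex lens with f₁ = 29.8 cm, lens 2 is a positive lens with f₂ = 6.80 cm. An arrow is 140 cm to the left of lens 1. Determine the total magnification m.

m = +0.185

Lens 1: 1/d_i1 = 1/(29.8) − 1/(140) = 0.02641, so d_i1 = 37.86 cm; m₁ = −d_i1/d_o1 = -0.2704.
d_o2 = 54.6 − (37.86) = 16.74 cm.
Lens 2: 1/d_i2 = 1/(6.80) − 1/(16.74) = 0.08732, so d_i2 = 11.45 cm; m₂ = −d_i2/d_o2 = -0.6841.
m = m₁·m₂ = (-0.2704)(-0.6841) = +0.185.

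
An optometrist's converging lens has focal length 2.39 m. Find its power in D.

P = +0.418 D

P = 1/f = 1/(2.39 m) = +0.418 D.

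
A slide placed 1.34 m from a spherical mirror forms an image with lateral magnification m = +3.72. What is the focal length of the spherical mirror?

m = −d_i/d_o ⇒ d_i = −m·d_o = −(+3.72)·(1.34) = -4.985 m.
1/f = 1/d_o + 1/d_i = 1/(1.34) + 1/(-4.985) = 0.5457, so f = 1.83 m.
Since f is positive, the spherical mirror is concave.

f = 1.83 m (concave)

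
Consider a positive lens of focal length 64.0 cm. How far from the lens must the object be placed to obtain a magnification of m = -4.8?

77.3 cm

m = −d_i/d_o ⇒ d_i = −m·d_o.
1/f = 1/d_o + 1/d_i = 1/d_o − 1/(m·d_o) = (1 − 1/m)/d_o, so d_o = f(1 − 1/m) = (64.00)(1 − 1/(-4.8)) = 77.3 cm.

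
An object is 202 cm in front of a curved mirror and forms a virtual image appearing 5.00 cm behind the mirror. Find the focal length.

Virtual image ⇒ d_i = −5.00 cm.
1/f = 1/d_o + 1/d_i = 1/(202) + 1/(-5.00) = -0.1950, so f = -5.13 cm.
Since f is negative, the curved mirror is convex.

f = -5.13 cm (convex)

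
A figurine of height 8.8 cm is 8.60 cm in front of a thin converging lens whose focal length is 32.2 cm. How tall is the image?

1/d_i = 1/f − 1/d_o = 1/(32.20) − 1/(8.60) = -0.08522, so d_i = -11.73 cm.
m = −d_i/d_o = +1.364.
|h_i| = |m|·h_o = 1.364 × 8.8 = 12.0 cm. The image is virtual, upright and enlarged, on the same side as the object.

12.0 cm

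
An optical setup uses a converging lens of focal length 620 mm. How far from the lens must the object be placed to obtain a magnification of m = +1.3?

m = −d_i/d_o ⇒ d_i = −m·d_o.
1/f = 1/d_o + 1/d_i = 1/d_o − 1/(m·d_o) = (1 − 1/m)/d_o, so d_o = f(1 − 1/m) = (620.0)(1 − 1/(+1.3)) = 143 mm.

143 mm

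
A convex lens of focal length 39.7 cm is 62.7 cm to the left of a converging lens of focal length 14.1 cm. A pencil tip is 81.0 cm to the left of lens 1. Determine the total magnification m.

m = -0.463

Lens 1: 1/d_i1 = 1/(39.7) − 1/(81.0) = 0.01284, so d_i1 = 77.86 cm; m₁ = −d_i1/d_o1 = -0.9612.
d_o2 = 62.7 − (77.86) = -15.16 cm (virtual object).
Lens 2: 1/d_i2 = 1/(14.1) − 1/(-15.16) = 0.1369, so d_i2 = 7.305 cm; m₂ = −d_i2/d_o2 = +0.4819.
m = m₁·m₂ = (-0.9612)(+0.4819) = -0.463.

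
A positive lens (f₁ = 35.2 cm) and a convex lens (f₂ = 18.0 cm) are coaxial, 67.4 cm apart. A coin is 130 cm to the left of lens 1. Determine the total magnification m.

Lens 1: 1/d_i1 = 1/(35.2) − 1/(130) = 0.02072, so d_i1 = 48.27 cm; m₁ = −d_i1/d_o1 = -0.3713.
d_o2 = 67.4 − (48.27) = 19.13 cm.
Lens 2: 1/d_i2 = 1/(18.0) − 1/(19.13) = 0.003282, so d_i2 = 304.7 cm; m₂ = −d_i2/d_o2 = -15.93.
m = m₁·m₂ = (-0.3713)(-15.93) = +5.91.

m = +5.91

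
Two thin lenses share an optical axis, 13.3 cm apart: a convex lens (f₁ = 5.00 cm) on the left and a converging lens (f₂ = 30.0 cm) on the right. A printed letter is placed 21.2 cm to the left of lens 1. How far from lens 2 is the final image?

Lens 1: 1/d_i1 = 1/f₁ − 1/d_o1 = 1/(5.00) − 1/(21.2) = 0.1528, so d_i1 = 6.543 cm.
The intermediate image is 6.543 cm to the right of lens 1, which is 13.3 − (6.543) = 6.757 cm to the left of lens 2, so d_o2 = +6.757 cm.
Lens 2: 1/d_i2 = 1/f₂ − 1/d_o2 = 1/(30.0) − 1/(6.757) = -0.1147, so d_i2 = -8.72 cm.
The final image is virtual, 8.72 cm to the left of lens 2 (overall magnification ≈ -0.40).

8.72 cm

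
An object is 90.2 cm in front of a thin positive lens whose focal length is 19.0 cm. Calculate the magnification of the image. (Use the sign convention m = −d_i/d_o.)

m = -0.267

1/d_i = 1/f − 1/d_o = 1/(19.00) − 1/(90.2) = 0.04155, so d_i = 24.07 cm.
m = −d_i/d_o = −(24.07)/(90.2) = -0.267.
The image is real, inverted and reduced, on the far side of the lens.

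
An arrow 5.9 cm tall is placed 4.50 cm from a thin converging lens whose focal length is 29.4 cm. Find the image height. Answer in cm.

6.97 cm

1/d_i = 1/f − 1/d_o = 1/(29.40) − 1/(4.50) = -0.1882, so d_i = -5.313 cm.
m = −d_i/d_o = +1.181.
|h_i| = |m|·h_o = 1.181 × 5.9 = 6.97 cm. The image is virtual, upright and enlarged, on the same side as the object.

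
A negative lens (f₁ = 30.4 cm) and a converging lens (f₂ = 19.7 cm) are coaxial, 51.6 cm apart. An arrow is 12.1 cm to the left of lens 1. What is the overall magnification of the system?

m = -0.347

f₁ = −30.4 cm (diverging).
Lens 1: 1/d_i1 = 1/(-30.4) − 1/(12.1) = -0.1155, so d_i1 = -8.655 cm; m₁ = −d_i1/d_o1 = +0.7153.
d_o2 = 51.6 − (-8.655) = 60.26 cm.
Lens 2: 1/d_i2 = 1/(19.7) − 1/(60.26) = 0.03417, so d_i2 = 29.27 cm; m₂ = −d_i2/d_o2 = -0.4857.
m = m₁·m₂ = (+0.7153)(-0.4857) = -0.347.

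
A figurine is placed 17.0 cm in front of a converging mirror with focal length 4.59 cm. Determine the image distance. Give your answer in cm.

Mirror equation: 1/d_i = 1/f − 1/d_o = 1/(4.590) − 1/(17.0) = 0.2179 − 0.05882 = 0.1590, so d_i = 6.29 cm.
The image is real, inverted and reduced, in front of the mirror.

6.29 cm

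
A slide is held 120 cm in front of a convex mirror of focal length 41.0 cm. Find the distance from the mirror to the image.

For a convex mirror, f = -41.0 cm.
Mirror equation: 1/s_i = 1/f − 1/s_o = 1/(-41.00) − 1/(120) = -0.02439 − 0.008333 = -0.03272, so s_i = -30.6 cm.
The image is virtual, upright and reduced, behind the mirror.

30.6 cm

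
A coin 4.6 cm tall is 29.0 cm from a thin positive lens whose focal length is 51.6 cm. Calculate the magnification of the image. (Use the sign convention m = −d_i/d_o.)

m = +2.28

1/d_i = 1/f − 1/d_o = 1/(51.60) − 1/(29.0) = -0.01510, so d_i = -66.21 cm.
m = −d_i/d_o = −(-66.21)/(29.0) = +2.28.
The image is virtual, upright and enlarged, on the same side as the object.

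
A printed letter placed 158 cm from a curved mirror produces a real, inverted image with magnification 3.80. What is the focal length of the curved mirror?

m = −d_i/d_o ⇒ d_i = −m·d_o = −(-3.80)·(158) = 600.4 cm.
1/f = 1/d_o + 1/d_i = 1/(158) + 1/(600.4) = 0.007995, so f = 125 cm.
Since f is positive, the curved mirror is concave.

f = 125 cm (concave)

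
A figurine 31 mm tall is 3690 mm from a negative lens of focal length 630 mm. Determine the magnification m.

m = +0.146

For a negative lens, f = -630 mm.
1/d_i = 1/f − 1/d_o = 1/(-630.0) − 1/(3690) = -0.001858, so d_i = -538.1 mm.
m = −d_i/d_o = −(-538.1)/(3690) = +0.146.
The image is virtual, upright and reduced, on the same side as the object.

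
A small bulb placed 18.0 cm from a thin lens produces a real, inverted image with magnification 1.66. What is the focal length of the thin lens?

f = 11.2 cm (converging)

m = −d_i/d_o ⇒ d_i = −m·d_o = −(-1.66)·(18.0) = 29.88 cm.
1/f = 1/d_o + 1/d_i = 1/(18.0) + 1/(29.88) = 0.08902, so f = 11.2 cm.
Since f is positive, the thin lens is converging.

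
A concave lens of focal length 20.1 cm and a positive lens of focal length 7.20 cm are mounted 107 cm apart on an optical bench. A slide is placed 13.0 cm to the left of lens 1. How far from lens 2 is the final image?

Lens 1 is diverging, so f₁ = −20.1 cm.
Lens 1: 1/d_i1 = 1/f₁ − 1/d_o1 = 1/(-20.1) − 1/(13.0) = -0.1267, so d_i1 = -7.894 cm.
The intermediate image is 7.894 cm to the left of lens 1 (virtual), which is 107 − (-7.894) = 114.9 cm to the left of lens 2, so d_o2 = +114.9 cm.
Lens 2: 1/d_i2 = 1/f₂ − 1/d_o2 = 1/(7.20) − 1/(114.9) = 0.1302, so d_i2 = 7.68 cm.
The final image is real, 7.68 cm to the right of lens 2 (overall magnification ≈ -0.041).

7.68 cm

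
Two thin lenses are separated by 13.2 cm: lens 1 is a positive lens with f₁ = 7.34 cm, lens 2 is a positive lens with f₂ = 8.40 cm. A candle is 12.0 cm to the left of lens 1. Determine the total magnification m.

m = -0.938

Lens 1: 1/d_i1 = 1/(7.34) − 1/(12.0) = 0.05291, so d_i1 = 18.90 cm; m₁ = −d_i1/d_o1 = -1.575.
d_o2 = 13.2 − (18.90) = -5.700 cm (virtual object).
Lens 2: 1/d_i2 = 1/(8.40) − 1/(-5.700) = 0.2945, so d_i2 = 3.396 cm; m₂ = −d_i2/d_o2 = +0.5957.
m = m₁·m₂ = (-1.575)(+0.5957) = -0.938.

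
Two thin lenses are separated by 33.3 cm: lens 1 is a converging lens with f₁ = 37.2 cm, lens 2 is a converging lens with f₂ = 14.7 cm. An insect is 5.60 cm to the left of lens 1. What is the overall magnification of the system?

Lens 1: 1/d_i1 = 1/(37.2) − 1/(5.60) = -0.1517, so d_i1 = -6.592 cm; m₁ = −d_i1/d_o1 = +1.177.
d_o2 = 33.3 − (-6.592) = 39.89 cm.
Lens 2: 1/d_i2 = 1/(14.7) − 1/(39.89) = 0.04296, so d_i2 = 23.28 cm; m₂ = −d_i2/d_o2 = -0.5836.
m = m₁·m₂ = (+1.177)(-0.5836) = -0.687.

m = -0.687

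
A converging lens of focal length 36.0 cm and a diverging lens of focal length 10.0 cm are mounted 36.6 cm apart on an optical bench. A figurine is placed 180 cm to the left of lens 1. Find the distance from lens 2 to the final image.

Lens 1: 1/d_i1 = 1/f₁ − 1/d_o1 = 1/(36.0) − 1/(180) = 0.02222, so d_i1 = 45.00 cm.
The intermediate image is 45.00 cm to the right of lens 1, which lies 8.400 cm to the right of lens 2 — a virtual object — so d_o2 = −8.400 cm.
Lens 2 is diverging, so f₂ = −10.0 cm.
Lens 2: 1/d_i2 = 1/f₂ − 1/d_o2 = 1/(-10.0) − 1/(-8.400) = 0.01905, so d_i2 = 52.5 cm.
The final image is real, 52.5 cm to the right of lens 2 (overall magnification ≈ -1.6).

52.5 cm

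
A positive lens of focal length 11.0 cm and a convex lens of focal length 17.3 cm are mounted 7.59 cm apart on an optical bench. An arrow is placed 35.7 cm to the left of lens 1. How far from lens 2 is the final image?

5.61 cm

Lens 1: 1/d_i1 = 1/f₁ − 1/d_o1 = 1/(11.0) − 1/(35.7) = 0.06290, so d_i1 = 15.90 cm.
The intermediate image is 15.90 cm to the right of lens 1, which lies 8.310 cm to the right of lens 2 — a virtual object — so d_o2 = −8.310 cm.
Lens 2: 1/d_i2 = 1/f₂ − 1/d_o2 = 1/(17.3) − 1/(-8.310) = 0.1781, so d_i2 = 5.61 cm.
The final image is real, 5.61 cm to the right of lens 2 (overall magnification ≈ -0.30).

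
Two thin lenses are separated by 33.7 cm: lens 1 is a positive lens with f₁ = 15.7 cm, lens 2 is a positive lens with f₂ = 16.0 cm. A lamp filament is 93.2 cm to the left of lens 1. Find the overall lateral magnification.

m = -2.75

Lens 1: 1/d_i1 = 1/(15.7) − 1/(93.2) = 0.05296, so d_i1 = 18.88 cm; m₁ = −d_i1/d_o1 = -0.2026.
d_o2 = 33.7 − (18.88) = 14.82 cm.
Lens 2: 1/d_i2 = 1/(16.0) − 1/(14.82) = -0.004976, so d_i2 = -200.9 cm; m₂ = −d_i2/d_o2 = +13.56.
m = m₁·m₂ = (-0.2026)(+13.56) = -2.75.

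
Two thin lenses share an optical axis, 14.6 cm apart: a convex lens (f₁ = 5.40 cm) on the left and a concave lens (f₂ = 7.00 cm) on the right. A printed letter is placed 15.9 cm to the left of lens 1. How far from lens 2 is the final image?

Lens 1: 1/d_i1 = 1/f₁ − 1/d_o1 = 1/(5.40) − 1/(15.9) = 0.1223, so d_i1 = 8.177 cm.
The intermediate image is 8.177 cm to the right of lens 1, which is 14.6 − (8.177) = 6.423 cm to the left of lens 2, so d_o2 = +6.423 cm.
Lens 2 is diverging, so f₂ = −7.00 cm.
Lens 2: 1/d_i2 = 1/f₂ − 1/d_o2 = 1/(-7.00) − 1/(6.423) = -0.2985, so d_i2 = -3.35 cm.
The final image is virtual, 3.35 cm to the left of lens 2 (overall magnification ≈ -0.27).

3.35 cm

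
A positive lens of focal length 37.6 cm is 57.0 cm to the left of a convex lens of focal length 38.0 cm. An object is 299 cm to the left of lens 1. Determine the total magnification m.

Lens 1: 1/d_i1 = 1/(37.6) − 1/(299) = 0.02325, so d_i1 = 43.01 cm; m₁ = −d_i1/d_o1 = -0.1438.
d_o2 = 57.0 − (43.01) = 13.99 cm.
Lens 2: 1/d_i2 = 1/(38.0) − 1/(13.99) = -0.04516, so d_i2 = -22.14 cm; m₂ = −d_i2/d_o2 = +1.583.
m = m₁·m₂ = (-0.1438)(+1.583) = -0.228.

m = -0.228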